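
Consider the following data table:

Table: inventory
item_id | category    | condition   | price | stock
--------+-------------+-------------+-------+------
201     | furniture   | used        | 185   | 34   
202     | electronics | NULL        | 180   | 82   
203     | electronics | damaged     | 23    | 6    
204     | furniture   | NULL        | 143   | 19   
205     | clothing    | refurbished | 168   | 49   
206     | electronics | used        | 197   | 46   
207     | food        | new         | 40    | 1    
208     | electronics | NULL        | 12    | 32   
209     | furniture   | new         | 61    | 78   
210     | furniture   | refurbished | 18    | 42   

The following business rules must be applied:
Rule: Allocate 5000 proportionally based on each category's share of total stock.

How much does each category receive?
clothing: 629.82, electronics: 2133.68, food: 12.85, furniture: 2223.65

Step 1: Calculate total stock = 389
Step 2: Calculate each category's proportion:
  clothing: 49/389 = 12.60% → 629.82
  electronics: 166/389 = 42.67% → 2133.68
  food: 1/389 = 0.26% → 12.85
  furniture: 173/389 = 44.47% → 2223.65
Step 3: Verify: sum of allocations ≈ 5000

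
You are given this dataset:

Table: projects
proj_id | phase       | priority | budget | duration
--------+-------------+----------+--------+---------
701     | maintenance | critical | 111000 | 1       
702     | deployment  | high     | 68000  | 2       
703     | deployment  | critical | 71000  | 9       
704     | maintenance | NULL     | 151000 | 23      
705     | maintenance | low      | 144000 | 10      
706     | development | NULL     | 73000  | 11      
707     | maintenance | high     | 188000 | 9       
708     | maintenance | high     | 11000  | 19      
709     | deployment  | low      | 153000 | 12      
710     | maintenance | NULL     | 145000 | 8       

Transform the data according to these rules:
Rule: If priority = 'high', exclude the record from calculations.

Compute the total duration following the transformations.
74

Step 1: Identify records where priority = 'high'
Step 2: The excluded records sum to 30
Step 3: Original total duration = 104
Step 4: Remaining total = 104 - 30 = 74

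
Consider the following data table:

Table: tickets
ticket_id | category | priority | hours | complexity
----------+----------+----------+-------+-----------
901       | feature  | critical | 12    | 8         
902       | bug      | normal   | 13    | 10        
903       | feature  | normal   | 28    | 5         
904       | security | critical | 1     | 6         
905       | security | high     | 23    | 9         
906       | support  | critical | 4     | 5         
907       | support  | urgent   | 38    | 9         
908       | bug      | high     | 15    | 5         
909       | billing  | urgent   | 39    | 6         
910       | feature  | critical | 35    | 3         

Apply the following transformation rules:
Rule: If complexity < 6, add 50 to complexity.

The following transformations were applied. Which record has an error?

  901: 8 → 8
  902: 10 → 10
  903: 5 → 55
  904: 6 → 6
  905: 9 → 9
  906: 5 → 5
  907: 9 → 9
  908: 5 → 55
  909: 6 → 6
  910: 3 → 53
Record 906 has an error. The correct transformed value should be 55, not 5.

Step 1: Check each record against the rule
Step 2: Record 906 has complexity = 5
Step 3: Since 5 < 6, the bonus should have been applied
Step 4: Correct value = 55, but claimed value = 5
Conclusion: Record 906 has the error.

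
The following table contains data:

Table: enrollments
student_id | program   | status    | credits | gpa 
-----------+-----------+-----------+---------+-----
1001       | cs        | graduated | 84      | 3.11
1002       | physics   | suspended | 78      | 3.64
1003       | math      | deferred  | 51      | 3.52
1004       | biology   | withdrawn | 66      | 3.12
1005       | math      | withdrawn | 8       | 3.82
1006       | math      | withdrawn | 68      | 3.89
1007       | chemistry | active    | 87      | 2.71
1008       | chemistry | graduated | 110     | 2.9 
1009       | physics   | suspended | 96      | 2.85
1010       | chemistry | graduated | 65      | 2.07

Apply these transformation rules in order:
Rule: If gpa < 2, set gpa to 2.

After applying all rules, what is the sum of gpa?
31.63

Step 1: 0 records have gpa < 2
Step 2: These records originally summed to 0
Step 3: After setting to minimum: 0 × 2 = 0
Step 4: Unaffected records sum: 31.63
Step 5: Final sum = 0 + 31.63 = 31.63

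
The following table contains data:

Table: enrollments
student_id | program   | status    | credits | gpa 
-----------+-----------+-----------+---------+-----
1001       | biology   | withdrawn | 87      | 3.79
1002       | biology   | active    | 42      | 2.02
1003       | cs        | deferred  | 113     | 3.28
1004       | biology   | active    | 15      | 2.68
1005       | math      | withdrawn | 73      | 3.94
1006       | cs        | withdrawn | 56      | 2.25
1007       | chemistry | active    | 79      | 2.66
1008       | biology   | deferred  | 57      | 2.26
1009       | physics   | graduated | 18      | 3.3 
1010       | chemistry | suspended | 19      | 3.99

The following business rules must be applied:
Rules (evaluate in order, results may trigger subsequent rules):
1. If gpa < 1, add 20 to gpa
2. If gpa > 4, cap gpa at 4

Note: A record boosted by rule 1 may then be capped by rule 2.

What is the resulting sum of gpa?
30.17

Step 1: Apply rule 1 to records with gpa < 1
  - 0 records get bonus of 20
  - Of these, 0 records then exceed 4 and get capped
Step 2: Apply rule 2 to records with gpa > 4
  - 0 records (original) are capped
Step 3: Calculate final sum = 30.17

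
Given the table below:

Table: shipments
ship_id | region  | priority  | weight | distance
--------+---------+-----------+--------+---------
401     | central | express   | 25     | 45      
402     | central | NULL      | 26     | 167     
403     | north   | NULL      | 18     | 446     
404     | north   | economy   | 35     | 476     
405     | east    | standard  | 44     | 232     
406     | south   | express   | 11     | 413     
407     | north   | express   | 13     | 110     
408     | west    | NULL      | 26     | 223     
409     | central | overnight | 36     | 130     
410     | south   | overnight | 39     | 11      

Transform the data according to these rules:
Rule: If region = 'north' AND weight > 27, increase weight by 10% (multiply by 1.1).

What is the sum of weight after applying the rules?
276.5

Step 1: Find records where region = 'north' AND weight > 27
Step 2: 1 records match, summing to 35
Step 3: After multiplier: 35 × 1.1 = 38.5
Step 4: Unaffected records sum: 238
Step 5: Final sum = 38.5 + 238 = 276.5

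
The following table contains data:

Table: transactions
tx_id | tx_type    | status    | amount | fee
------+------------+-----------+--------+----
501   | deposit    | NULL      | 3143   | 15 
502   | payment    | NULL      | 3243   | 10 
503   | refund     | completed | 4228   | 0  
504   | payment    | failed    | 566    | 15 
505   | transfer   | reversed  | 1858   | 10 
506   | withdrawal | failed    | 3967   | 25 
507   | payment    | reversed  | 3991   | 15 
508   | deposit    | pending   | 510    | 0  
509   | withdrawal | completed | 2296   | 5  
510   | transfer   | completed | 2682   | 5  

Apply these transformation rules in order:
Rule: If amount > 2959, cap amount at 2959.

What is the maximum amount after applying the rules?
2959

Step 1: Original maximum amount = 4228
Step 2: Apply cap at 2959
Step 3: 5 records had amount > 2959 and were capped
Step 4: Maximum after transformation = 2959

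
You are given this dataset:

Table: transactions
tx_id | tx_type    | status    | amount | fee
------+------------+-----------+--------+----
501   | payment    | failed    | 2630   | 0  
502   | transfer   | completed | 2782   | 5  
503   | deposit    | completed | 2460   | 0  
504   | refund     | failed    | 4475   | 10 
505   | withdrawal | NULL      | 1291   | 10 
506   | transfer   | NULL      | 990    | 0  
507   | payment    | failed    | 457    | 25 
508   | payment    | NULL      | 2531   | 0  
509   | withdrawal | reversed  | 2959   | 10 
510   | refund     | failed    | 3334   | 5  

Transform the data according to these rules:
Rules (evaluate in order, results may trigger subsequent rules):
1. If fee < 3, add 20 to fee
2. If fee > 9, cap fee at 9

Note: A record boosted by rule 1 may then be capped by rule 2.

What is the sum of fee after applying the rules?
82

Step 1: Apply rule 1 to records with fee < 3
  - 4 records get bonus of 20
  - Of these, 4 records then exceed 9 and get capped
Step 2: Apply rule 2 to records with fee > 9
  - 4 records (original) are capped
Step 3: Calculate final sum = 82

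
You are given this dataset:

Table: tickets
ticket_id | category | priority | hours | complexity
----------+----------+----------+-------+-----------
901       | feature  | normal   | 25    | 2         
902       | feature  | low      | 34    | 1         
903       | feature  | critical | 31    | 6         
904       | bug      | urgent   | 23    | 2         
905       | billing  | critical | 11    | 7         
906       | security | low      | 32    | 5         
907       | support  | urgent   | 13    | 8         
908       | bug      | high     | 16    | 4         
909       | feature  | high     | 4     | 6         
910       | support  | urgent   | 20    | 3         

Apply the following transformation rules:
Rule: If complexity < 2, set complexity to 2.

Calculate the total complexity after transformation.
45

Step 1: 1 records have complexity < 2
Step 2: These records originally summed to 1
Step 3: After setting to minimum: 1 × 2 = 2
Step 4: Unaffected records sum: 43
Step 5: Final sum = 2 + 43 = 45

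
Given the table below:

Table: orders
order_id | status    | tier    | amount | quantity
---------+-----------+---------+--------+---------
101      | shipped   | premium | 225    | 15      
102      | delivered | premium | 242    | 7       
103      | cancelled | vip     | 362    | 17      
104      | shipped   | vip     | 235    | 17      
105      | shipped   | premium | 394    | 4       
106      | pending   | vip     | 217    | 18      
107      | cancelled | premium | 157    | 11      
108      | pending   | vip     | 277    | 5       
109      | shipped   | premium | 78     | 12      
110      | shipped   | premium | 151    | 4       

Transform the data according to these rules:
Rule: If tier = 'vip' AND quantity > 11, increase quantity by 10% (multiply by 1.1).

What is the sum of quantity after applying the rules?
115.2

Step 1: Find records where tier = 'vip' AND quantity > 11
Step 2: 3 records match, summing to 52
Step 3: After multiplier: 52 × 1.1 = 57.2
Step 4: Unaffected records sum: 58
Step 5: Final sum = 57.2 + 58 = 115.2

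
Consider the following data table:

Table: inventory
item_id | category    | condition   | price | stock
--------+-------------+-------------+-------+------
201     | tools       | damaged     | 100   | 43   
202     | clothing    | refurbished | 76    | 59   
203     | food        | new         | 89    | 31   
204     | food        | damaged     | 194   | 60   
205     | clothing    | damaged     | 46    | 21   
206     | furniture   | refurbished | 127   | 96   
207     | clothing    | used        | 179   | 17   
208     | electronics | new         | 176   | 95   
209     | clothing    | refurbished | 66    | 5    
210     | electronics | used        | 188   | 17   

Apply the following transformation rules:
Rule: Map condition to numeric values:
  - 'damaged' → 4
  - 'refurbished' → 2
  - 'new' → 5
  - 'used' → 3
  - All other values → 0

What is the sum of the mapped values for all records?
34

Step 1: Apply mapping to each record
Step 2: Count by status:
  'damaged': 3 records × 4 = 12
  'refurbished': 3 records × 2 = 6
  'new': 2 records × 5 = 10
  'used': 2 records × 3 = 6
Step 3: Sum all mapped values = 34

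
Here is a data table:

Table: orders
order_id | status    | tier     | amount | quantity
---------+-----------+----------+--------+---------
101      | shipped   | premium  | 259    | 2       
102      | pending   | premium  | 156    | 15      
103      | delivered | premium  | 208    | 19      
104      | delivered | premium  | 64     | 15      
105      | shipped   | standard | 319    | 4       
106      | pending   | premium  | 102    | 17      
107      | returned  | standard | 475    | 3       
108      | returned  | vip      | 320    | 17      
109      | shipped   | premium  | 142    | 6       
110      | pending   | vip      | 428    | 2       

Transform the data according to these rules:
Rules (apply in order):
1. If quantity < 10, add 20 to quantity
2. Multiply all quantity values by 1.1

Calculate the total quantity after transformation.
220.0

Step 1: Apply Rule 1 - Add 20 to records with quantity < 10
  - 5 records affected: 17 + (5 × 20) = 117
  - Unaffected records: 83
  - Sum after Rule 1: 200
Step 2: Apply Rule 2 - Multiply all by 1.1
  - 200 × 1.1 = 220.0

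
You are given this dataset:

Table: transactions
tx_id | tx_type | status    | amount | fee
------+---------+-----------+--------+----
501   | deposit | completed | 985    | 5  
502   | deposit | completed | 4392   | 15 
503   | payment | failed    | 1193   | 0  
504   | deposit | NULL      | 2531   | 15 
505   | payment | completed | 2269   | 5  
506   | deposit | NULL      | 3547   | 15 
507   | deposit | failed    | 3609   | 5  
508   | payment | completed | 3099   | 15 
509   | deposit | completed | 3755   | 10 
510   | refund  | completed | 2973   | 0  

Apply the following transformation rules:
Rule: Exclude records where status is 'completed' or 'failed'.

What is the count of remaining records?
2

Step 1: Count records to exclude
  - 6 (completed) + 2 (failed) = 8 records
Step 2: Total records: 10
Step 3: Remaining = 10 - 8 = 2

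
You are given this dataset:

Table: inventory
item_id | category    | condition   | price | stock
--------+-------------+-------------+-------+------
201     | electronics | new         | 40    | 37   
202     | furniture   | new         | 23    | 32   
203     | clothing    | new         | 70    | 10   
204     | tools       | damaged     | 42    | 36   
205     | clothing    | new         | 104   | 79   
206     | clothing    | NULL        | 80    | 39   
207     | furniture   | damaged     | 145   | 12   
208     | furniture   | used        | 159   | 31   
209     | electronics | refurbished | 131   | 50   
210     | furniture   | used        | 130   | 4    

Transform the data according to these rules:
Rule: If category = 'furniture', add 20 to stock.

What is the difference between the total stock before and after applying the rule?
80

Step 1: Original sum of stock = 330
Step 2: 4 records have category = 'furniture'
Step 3: Each affected record changes by 20
Step 4: Total change = 4 × 20 = 80
Step 5: New sum = 330 + 80 = 410
Step 6: Difference = |410 - 330| = 80
        (Sum increased by 80)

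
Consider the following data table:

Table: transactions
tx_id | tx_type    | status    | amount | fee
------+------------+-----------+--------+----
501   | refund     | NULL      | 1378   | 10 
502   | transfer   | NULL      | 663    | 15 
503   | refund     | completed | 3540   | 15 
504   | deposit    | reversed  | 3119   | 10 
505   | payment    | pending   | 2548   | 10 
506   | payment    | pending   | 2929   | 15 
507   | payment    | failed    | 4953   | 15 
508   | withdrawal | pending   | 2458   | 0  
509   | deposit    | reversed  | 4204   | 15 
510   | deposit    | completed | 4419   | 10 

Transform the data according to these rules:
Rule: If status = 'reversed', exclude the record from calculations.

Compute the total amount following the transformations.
22888

Step 1: Identify records where status = 'reversed'
Step 2: The excluded records sum to 7323
Step 3: Original total amount = 30211
Step 4: Remaining total = 30211 - 7323 = 22888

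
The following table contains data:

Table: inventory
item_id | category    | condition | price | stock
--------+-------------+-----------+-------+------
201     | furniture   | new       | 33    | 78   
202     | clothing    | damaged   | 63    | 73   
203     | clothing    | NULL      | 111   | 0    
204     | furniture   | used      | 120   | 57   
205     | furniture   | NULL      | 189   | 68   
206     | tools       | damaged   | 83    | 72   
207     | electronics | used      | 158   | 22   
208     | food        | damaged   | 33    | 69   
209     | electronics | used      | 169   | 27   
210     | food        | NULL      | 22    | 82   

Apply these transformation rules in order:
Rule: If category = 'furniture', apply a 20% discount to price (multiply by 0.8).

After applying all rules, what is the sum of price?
912.6

Step 1: Records with category = 'furniture' have total price = 342
Step 2: Apply multiplier: 342 × 0.8 = 273.6
Step 3: Other records total: 639
Step 4: Final sum = 273.6 + 639 = 912.6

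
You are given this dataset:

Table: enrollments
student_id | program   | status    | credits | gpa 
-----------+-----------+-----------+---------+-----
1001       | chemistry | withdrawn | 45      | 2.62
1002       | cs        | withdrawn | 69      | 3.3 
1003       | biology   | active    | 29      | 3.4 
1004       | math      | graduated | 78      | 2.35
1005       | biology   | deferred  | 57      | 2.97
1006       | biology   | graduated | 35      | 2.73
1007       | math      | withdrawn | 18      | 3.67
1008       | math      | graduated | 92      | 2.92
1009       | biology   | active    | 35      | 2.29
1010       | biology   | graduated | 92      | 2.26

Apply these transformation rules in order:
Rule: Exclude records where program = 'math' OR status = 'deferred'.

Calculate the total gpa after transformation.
16.6

Step 1: Find records where program = 'math' OR status = 'deferred'
Step 2: 4 records match, summing to 11.91
Step 3: Original sum: 28.51
Step 4: Remaining sum = 28.51 - 11.91 = 16.6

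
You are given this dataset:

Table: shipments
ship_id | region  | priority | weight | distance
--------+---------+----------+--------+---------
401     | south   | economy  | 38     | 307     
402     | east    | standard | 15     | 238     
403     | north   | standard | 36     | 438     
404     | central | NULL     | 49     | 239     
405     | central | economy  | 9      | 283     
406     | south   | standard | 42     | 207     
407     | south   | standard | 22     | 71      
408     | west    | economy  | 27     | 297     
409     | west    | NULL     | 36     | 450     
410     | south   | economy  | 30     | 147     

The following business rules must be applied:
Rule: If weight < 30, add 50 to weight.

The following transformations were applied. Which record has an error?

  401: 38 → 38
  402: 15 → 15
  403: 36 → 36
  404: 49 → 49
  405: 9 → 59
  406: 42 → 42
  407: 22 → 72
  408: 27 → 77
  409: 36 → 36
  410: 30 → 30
Record 402 has an error. The correct transformed value should be 65, not 15.

Step 1: Check each record against the rule
Step 2: Record 402 has weight = 15
Step 3: Since 15 < 30, the bonus should have been applied
Step 4: Correct value = 65, but claimed value = 15
Conclusion: Record 402 has the error.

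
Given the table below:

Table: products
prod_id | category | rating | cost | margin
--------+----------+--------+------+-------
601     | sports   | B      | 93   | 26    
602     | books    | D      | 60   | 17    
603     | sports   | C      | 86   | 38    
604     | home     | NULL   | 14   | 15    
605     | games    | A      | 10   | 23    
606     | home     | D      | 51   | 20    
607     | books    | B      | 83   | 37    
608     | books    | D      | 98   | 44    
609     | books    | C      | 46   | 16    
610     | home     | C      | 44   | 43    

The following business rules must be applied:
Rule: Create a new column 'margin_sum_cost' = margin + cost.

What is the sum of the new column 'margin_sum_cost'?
864

Step 1: For each record, compute margin + cost
Example calculations:
  26 + 93 = 119
  17 + 60 = 77
  38 + 86 = 124
  ...
Step 2: Sum all derived values
Step 3: Total = 864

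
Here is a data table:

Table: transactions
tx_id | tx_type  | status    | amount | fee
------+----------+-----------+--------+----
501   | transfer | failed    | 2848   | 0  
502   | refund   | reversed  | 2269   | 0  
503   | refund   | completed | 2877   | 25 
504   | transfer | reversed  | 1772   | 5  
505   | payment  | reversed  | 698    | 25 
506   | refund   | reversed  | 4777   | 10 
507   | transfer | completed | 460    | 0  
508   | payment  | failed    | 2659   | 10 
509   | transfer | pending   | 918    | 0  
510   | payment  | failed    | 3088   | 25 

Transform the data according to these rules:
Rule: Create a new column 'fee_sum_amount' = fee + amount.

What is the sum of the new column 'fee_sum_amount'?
22466

Step 1: For each record, compute fee + amount
Example calculations:
  0 + 2848 = 2848
  0 + 2269 = 2269
  25 + 2877 = 2902
  ...
Step 2: Sum all derived values
Step 3: Total = 22466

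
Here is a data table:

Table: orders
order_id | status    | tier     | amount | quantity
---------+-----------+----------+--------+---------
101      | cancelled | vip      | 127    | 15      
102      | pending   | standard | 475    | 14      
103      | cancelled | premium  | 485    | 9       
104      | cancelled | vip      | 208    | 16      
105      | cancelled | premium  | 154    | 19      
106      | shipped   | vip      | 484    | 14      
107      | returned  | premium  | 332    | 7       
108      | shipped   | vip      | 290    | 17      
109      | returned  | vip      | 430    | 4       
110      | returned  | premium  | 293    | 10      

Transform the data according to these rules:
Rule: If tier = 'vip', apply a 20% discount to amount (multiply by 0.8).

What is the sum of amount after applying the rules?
2970.2

Step 1: Records with tier = 'vip' have total amount = 1539
Step 2: Apply multiplier: 1539 × 0.8 = 1231.2
Step 3: Other records total: 1739
Step 4: Final sum = 1231.2 + 1739 = 2970.2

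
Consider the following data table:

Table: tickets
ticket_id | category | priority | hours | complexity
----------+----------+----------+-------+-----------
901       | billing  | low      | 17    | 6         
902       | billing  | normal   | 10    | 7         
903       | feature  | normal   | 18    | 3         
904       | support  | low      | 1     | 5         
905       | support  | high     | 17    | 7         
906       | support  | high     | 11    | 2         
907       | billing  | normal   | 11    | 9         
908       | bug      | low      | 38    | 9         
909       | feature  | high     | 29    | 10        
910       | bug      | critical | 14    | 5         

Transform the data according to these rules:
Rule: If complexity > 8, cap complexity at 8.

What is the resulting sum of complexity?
59

Step 1: 3 records have complexity > 8
Step 2: These records originally summed to 28
Step 3: After capping: 3 × 8 = 24
Step 4: Unaffected records sum: 35
Step 5: Final sum = 24 + 35 = 59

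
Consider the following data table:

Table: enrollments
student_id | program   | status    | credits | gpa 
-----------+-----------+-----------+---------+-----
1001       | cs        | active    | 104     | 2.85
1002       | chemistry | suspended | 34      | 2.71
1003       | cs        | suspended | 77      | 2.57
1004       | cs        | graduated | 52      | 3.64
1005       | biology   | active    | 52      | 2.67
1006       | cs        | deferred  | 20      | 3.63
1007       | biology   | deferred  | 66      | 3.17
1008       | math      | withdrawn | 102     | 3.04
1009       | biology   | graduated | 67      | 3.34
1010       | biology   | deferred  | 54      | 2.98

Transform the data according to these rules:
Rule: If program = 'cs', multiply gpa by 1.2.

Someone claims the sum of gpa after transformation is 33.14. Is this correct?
Yes, the result is correct.

Step 1: Calculate the correct sum after transformation
Step 2: Apply multiplier 1.2 to records where program = 'cs'
Step 3: Correct result = 33.14
Step 4: Claimed result = 33.14
Step 5: 33.14 = 33.14 ✓
Conclusion: The claimed result is correct.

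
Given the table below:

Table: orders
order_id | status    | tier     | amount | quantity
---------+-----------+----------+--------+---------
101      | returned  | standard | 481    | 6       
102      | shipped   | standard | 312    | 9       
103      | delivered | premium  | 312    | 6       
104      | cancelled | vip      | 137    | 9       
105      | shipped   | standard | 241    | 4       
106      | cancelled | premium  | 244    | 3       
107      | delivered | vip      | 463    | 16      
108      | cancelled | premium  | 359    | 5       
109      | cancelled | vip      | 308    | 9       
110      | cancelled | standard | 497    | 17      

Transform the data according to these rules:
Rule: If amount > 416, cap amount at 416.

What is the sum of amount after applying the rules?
3161

Step 1: 3 records have amount > 416
Step 2: These records originally summed to 1441
Step 3: After capping: 3 × 416 = 1248
Step 4: Unaffected records sum: 1913
Step 5: Final sum = 1248 + 1913 = 3161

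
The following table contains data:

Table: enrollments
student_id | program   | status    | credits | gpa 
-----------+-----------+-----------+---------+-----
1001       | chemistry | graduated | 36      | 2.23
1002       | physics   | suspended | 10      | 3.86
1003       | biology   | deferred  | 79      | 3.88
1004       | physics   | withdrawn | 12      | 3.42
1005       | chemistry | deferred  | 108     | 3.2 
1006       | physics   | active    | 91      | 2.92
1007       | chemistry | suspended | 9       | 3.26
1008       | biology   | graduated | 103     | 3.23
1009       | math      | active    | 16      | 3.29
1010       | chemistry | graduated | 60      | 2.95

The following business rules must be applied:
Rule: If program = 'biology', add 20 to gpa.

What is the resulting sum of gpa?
72.24

Step 1: Count records where program = 'biology': 2
Step 2: Total bonus added: 2 × 20 = 40
Step 3: Original sum of gpa: 32.24
Step 4: Final sum = 32.24 + 40 = 72.24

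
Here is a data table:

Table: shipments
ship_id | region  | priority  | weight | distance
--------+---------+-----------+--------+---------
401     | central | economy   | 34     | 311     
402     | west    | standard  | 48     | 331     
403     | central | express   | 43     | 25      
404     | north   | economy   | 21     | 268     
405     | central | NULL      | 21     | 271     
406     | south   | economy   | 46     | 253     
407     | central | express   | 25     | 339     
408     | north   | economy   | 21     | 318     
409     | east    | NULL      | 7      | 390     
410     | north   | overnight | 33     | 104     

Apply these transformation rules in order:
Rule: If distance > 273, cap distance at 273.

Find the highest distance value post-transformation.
273

Step 1: Original maximum distance = 390
Step 2: Apply cap at 273
Step 3: 5 records had distance > 273 and were capped
Step 4: Maximum after transformation = 273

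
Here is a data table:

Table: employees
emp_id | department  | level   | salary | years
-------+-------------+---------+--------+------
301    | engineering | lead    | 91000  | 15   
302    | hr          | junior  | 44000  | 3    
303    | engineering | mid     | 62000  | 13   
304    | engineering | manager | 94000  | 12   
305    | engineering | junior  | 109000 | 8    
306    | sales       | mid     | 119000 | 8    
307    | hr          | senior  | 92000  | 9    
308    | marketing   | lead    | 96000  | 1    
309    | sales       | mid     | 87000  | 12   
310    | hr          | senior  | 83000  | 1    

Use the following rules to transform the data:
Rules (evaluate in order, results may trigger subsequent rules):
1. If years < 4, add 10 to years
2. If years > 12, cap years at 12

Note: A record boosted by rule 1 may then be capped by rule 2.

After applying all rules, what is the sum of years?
107

Step 1: Apply rule 1 to records with years < 4
  - 3 records get bonus of 10
  - Of these, 1 records then exceed 12 and get capped
Step 2: Apply rule 2 to records with years > 12
  - 2 records (original) are capped
Step 3: Calculate final sum = 107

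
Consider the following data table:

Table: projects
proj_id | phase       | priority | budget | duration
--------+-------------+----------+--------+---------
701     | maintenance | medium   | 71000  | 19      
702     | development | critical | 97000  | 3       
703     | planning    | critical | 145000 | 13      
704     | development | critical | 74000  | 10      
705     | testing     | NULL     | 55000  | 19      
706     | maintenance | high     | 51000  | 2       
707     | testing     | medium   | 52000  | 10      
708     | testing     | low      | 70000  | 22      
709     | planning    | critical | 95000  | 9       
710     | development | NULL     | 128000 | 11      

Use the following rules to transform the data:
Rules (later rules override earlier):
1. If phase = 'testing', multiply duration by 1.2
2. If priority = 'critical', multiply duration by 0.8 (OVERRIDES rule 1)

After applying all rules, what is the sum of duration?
121.2

Step 1: Rule 2 takes priority for records with priority = 'critical'
  - 4 records: 35 × 0.8 = 28.0
Step 2: Rule 1 applies to remaining records with phase = 'testing'
  - 3 records: 51 × 1.2 = 61.2
Step 3: Other records unchanged: 32
Step 4: Final sum = 28.0 + 61.2 + 32 = 121.2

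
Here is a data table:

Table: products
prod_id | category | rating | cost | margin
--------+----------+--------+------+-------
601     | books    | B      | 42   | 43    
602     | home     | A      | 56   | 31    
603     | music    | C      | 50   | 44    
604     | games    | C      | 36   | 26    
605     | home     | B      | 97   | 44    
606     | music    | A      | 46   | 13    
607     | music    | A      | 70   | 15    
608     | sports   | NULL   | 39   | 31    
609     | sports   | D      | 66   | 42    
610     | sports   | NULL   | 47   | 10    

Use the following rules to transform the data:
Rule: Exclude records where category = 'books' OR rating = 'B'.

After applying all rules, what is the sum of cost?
410

Step 1: Find records where category = 'books' OR rating = 'B'
Step 2: 2 records match, summing to 139
Step 3: Original sum: 549
Step 4: Remaining sum = 549 - 139 = 410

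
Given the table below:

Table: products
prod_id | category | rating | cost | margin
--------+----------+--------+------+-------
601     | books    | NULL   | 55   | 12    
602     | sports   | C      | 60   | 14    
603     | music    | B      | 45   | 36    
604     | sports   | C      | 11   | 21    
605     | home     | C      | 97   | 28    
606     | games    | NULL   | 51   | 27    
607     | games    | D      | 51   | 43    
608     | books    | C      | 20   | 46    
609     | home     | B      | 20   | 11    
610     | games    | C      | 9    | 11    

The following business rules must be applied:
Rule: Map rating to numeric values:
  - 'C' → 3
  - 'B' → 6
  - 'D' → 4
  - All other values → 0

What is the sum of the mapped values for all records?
31

Step 1: Apply mapping to each record
Step 2: Count by status:
  'C': 5 records × 3 = 15
  'B': 2 records × 6 = 12
  'D': 1 records × 4 = 4
Step 3: Sum all mapped values = 31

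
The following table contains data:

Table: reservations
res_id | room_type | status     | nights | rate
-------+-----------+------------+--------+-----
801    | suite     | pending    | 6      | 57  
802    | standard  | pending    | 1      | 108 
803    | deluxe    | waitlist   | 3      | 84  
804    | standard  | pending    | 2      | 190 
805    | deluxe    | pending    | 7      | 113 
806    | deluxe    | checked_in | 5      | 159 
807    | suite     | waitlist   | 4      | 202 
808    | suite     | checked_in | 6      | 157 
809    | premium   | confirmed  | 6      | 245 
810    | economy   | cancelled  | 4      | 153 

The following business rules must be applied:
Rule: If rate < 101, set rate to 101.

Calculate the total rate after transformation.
1529

Step 1: 2 records have rate < 101
Step 2: These records originally summed to 141
Step 3: After setting to minimum: 2 × 101 = 202
Step 4: Unaffected records sum: 1327
Step 5: Final sum = 202 + 1327 = 1529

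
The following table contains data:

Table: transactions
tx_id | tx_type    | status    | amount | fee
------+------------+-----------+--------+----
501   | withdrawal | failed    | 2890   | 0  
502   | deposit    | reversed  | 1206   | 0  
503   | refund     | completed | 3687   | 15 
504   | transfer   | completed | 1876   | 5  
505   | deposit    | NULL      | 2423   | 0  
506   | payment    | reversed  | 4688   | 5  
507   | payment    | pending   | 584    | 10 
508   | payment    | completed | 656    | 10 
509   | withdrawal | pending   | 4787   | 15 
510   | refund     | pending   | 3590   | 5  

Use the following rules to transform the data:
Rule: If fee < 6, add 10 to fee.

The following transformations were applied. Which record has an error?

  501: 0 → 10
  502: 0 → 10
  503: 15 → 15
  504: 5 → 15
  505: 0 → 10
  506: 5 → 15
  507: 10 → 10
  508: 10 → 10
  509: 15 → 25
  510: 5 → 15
Record 509 has an error. The correct transformed value should be 15, not 25.

Step 1: Check each record against the rule
Step 2: Record 509 has fee = 15
Step 3: Since 15 >= 6, the bonus should not have been applied
Step 4: Correct value = 15, but claimed value = 25
Conclusion: Record 509 has the error.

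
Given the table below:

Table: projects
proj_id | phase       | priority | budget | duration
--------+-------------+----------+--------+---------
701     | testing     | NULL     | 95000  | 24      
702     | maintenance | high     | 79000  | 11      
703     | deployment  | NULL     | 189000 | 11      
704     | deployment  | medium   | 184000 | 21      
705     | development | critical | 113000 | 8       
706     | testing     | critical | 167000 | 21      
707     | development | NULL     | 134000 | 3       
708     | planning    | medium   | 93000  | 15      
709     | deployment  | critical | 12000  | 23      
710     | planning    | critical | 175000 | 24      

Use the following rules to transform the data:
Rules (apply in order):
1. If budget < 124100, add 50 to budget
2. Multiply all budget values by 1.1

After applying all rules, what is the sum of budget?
1365375.0

Step 1: Apply Rule 1 - Add 50 to records with budget < 124100
  - 5 records affected: 392000 + (5 × 50) = 392250
  - Unaffected records: 849000
  - Sum after Rule 1: 1241250
Step 2: Apply Rule 2 - Multiply all by 1.1
  - 1241250 × 1.1 = 1365375.0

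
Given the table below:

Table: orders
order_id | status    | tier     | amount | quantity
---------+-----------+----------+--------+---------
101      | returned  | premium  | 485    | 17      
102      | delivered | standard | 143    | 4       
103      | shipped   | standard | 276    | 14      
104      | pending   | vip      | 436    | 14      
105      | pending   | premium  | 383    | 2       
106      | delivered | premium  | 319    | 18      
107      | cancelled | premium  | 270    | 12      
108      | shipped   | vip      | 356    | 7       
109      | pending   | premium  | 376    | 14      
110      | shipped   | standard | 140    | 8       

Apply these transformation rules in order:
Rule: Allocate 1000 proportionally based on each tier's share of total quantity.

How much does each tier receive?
premium: 572.73, standard: 236.36, vip: 190.91

Step 1: Calculate total quantity = 110
Step 2: Calculate each tier's proportion:
  premium: 63/110 = 57.27% → 572.73
  standard: 26/110 = 23.64% → 236.36
  vip: 21/110 = 19.09% → 190.91
Step 3: Verify: sum of allocations ≈ 1000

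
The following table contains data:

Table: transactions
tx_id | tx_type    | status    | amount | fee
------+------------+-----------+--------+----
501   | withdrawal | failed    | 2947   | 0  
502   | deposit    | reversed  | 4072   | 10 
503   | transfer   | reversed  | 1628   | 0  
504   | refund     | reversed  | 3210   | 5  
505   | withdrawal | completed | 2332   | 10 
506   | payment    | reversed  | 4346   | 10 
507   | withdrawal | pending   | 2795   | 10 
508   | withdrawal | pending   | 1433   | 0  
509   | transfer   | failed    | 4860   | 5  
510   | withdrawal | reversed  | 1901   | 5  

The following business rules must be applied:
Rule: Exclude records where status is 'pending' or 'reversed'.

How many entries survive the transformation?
3

Step 1: Count records to exclude
  - 2 (pending) + 5 (reversed) = 7 records
Step 2: Total records: 10
Step 3: Remaining = 10 - 7 = 3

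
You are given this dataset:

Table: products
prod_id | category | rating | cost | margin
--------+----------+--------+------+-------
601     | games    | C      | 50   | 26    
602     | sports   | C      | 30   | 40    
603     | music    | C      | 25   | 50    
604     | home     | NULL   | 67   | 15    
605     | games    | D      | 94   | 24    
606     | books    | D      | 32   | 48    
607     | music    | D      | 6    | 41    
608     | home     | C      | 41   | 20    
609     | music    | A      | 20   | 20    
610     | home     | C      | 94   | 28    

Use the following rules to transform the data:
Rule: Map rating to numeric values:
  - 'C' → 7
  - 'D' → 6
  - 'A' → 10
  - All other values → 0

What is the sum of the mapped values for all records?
63

Step 1: Apply mapping to each record
Step 2: Count by status:
  'C': 5 records × 7 = 35
  'D': 3 records × 6 = 18
  'A': 1 records × 10 = 10
Step 3: Sum all mapped values = 63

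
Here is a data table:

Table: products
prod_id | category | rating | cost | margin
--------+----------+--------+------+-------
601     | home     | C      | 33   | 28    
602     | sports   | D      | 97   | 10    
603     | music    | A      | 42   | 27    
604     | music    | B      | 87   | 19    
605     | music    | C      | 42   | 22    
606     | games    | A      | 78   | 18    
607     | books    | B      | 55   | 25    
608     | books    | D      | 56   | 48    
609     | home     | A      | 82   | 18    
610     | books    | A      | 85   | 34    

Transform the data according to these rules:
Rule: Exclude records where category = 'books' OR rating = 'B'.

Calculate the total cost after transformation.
374

Step 1: Find records where category = 'books' OR rating = 'B'
Step 2: 4 records match, summing to 283
Step 3: Original sum: 657
Step 4: Remaining sum = 657 - 283 = 374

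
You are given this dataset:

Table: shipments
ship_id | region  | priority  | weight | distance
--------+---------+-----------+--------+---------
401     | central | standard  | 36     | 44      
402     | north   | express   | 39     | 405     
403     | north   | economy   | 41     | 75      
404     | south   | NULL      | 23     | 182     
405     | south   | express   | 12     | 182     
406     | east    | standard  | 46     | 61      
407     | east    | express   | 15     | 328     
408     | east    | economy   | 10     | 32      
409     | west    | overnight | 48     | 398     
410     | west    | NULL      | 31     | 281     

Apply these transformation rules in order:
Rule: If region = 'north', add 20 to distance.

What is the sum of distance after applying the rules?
2028

Step 1: Count records where region = 'north': 2
Step 2: Total bonus added: 2 × 20 = 40
Step 3: Original sum of distance: 1988
Step 4: Final sum = 1988 + 40 = 2028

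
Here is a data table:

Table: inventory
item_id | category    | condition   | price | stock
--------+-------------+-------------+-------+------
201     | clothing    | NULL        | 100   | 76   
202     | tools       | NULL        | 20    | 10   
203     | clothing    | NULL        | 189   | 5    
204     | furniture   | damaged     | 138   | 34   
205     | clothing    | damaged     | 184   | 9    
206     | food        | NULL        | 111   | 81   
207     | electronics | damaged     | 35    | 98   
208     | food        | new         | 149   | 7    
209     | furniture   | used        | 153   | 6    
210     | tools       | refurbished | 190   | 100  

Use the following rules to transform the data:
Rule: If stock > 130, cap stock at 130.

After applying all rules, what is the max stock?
100

Step 1: Original maximum stock = 100
Step 2: Check cap of 130 against maximum
Step 3: No records exceed the cap (max 100 <= cap 130), so no capping applies
Step 4: Maximum after transformation = 100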